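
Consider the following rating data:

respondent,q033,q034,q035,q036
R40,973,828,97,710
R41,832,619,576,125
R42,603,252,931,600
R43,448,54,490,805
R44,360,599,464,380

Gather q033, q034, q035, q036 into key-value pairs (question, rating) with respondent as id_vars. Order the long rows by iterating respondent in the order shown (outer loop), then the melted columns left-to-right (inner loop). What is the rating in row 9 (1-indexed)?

603

20 rows total (5 × 4). Row 9: index ⌊(9-1)/4⌋ = 2 into respondent → R42; (9-1) mod 4 = 0 into the melted columns → q033.
So row 9 is (R42, q033, 603); rating = 603.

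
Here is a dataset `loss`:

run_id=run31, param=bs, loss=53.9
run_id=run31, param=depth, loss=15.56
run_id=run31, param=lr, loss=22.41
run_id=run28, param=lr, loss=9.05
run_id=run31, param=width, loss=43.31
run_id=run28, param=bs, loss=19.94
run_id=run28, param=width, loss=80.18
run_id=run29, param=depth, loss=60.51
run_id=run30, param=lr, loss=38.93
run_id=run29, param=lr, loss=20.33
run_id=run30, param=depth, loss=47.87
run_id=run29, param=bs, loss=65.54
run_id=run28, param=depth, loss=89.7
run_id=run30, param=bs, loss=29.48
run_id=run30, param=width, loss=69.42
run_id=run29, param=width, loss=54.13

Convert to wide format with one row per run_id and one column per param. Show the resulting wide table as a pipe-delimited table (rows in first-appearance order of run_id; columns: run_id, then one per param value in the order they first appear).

Columns: run_id plus the 4 distinct param values (bs, depth, lr, width).
For example, row run31 column bs takes loss=53.9 from the long row (run31, bs).

| run_id | bs | depth | lr | width |
| run31 | 53.9 | 15.56 | 22.41 | 43.31 |
| run28 | 19.94 | 89.7 | 9.05 | 80.18 |
| run29 | 65.54 | 60.51 | 20.33 | 54.13 |
| run30 | 29.48 | 47.87 | 38.93 | 69.42 |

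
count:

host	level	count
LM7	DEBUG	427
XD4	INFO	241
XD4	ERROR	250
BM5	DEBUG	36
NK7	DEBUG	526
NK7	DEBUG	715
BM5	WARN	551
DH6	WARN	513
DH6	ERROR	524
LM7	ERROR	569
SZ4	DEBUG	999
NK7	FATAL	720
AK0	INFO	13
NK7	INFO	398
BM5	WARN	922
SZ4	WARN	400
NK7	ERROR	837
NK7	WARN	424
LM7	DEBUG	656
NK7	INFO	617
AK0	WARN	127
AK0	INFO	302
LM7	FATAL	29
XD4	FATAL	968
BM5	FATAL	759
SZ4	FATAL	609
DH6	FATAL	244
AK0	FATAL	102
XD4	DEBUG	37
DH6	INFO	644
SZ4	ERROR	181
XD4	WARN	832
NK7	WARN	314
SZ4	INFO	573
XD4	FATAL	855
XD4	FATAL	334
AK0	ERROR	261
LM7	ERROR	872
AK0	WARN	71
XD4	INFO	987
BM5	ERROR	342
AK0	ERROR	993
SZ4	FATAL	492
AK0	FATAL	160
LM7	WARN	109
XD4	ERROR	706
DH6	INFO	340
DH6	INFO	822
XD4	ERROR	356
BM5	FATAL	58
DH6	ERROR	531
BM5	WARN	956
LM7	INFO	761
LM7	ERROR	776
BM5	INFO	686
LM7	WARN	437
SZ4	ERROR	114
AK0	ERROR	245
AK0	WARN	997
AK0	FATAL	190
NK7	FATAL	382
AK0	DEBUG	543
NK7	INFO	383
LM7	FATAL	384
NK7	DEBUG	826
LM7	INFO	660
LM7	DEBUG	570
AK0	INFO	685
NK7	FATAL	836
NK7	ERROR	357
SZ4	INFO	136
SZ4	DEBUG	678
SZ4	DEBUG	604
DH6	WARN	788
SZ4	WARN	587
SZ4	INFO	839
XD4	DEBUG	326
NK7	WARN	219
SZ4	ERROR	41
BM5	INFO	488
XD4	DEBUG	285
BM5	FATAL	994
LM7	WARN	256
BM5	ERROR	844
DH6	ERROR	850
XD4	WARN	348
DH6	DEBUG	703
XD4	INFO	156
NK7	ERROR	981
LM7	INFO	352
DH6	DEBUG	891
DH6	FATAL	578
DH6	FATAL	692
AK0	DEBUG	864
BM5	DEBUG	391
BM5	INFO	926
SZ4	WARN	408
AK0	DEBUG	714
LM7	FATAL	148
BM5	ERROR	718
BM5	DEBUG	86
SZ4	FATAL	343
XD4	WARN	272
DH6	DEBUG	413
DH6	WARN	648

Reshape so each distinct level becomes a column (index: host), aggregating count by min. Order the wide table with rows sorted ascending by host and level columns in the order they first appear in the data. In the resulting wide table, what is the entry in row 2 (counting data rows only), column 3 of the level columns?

342

With rows sorted ascending by host, row 2 is host=BM5. level columns in first-appearance order: DEBUG, INFO, ERROR, WARN, FATAL; column 3 is ERROR.
Long rows with host=BM5, level=ERROR: min(342, 844, 718) = 342.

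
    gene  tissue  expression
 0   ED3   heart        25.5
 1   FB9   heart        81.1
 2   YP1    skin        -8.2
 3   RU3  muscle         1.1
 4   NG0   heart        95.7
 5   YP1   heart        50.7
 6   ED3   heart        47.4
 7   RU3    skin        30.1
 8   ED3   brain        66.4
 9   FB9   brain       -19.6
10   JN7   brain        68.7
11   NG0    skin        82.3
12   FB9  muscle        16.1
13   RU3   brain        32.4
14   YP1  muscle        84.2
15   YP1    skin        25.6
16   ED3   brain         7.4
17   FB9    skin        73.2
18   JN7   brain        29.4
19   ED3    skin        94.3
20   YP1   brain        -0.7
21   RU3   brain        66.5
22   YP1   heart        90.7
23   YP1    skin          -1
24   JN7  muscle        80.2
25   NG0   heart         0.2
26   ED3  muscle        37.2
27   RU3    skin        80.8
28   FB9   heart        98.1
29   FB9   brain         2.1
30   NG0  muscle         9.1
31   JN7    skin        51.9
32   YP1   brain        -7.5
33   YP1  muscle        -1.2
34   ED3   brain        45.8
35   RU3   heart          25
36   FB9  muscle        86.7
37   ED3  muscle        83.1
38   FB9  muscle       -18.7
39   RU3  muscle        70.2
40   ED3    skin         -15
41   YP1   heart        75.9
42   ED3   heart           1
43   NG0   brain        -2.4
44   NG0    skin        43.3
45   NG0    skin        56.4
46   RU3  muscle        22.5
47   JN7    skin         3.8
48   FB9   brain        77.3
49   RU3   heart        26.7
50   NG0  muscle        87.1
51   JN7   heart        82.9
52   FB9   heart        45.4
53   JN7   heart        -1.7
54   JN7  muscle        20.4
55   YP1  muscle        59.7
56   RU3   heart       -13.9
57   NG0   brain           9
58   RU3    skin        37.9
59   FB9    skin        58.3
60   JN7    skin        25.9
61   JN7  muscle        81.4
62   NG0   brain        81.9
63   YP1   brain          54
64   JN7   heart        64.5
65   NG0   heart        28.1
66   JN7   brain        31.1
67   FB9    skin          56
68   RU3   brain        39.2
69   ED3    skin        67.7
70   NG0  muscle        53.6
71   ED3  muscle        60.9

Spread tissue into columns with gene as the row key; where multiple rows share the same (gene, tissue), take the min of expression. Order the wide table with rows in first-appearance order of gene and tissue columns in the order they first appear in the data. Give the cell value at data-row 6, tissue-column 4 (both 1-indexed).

With rows in first-appearance order of gene, row 6 is gene=JN7. tissue columns in first-appearance order: heart, skin, muscle, brain; column 4 is brain.
Long rows with gene=JN7, tissue=brain: min(68.7, 29.4, 31.1) = 29.4.

29.4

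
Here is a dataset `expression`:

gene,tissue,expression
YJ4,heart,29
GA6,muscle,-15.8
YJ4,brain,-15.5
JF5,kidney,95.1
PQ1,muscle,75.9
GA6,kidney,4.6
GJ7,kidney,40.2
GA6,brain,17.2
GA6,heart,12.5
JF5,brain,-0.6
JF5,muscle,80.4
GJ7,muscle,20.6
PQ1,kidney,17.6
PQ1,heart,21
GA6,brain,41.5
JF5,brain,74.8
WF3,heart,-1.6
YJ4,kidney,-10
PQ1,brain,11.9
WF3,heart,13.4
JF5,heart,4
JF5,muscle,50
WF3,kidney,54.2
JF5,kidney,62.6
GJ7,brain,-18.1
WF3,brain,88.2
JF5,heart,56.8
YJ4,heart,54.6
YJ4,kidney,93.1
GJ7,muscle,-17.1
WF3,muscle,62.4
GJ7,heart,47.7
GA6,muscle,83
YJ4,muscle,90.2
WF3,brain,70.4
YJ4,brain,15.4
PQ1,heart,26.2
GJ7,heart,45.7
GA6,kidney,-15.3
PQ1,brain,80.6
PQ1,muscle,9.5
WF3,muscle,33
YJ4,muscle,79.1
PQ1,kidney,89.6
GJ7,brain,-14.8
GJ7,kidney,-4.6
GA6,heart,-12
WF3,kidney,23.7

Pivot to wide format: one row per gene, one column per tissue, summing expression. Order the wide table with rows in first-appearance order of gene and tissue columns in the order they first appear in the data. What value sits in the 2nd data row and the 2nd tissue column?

67.2

With rows in first-appearance order of gene, row 2 is gene=GA6. tissue columns in first-appearance order: heart, muscle, brain, kidney; column 2 is muscle.
Long rows with gene=GA6, tissue=muscle: -15.8 + 83 = 67.2.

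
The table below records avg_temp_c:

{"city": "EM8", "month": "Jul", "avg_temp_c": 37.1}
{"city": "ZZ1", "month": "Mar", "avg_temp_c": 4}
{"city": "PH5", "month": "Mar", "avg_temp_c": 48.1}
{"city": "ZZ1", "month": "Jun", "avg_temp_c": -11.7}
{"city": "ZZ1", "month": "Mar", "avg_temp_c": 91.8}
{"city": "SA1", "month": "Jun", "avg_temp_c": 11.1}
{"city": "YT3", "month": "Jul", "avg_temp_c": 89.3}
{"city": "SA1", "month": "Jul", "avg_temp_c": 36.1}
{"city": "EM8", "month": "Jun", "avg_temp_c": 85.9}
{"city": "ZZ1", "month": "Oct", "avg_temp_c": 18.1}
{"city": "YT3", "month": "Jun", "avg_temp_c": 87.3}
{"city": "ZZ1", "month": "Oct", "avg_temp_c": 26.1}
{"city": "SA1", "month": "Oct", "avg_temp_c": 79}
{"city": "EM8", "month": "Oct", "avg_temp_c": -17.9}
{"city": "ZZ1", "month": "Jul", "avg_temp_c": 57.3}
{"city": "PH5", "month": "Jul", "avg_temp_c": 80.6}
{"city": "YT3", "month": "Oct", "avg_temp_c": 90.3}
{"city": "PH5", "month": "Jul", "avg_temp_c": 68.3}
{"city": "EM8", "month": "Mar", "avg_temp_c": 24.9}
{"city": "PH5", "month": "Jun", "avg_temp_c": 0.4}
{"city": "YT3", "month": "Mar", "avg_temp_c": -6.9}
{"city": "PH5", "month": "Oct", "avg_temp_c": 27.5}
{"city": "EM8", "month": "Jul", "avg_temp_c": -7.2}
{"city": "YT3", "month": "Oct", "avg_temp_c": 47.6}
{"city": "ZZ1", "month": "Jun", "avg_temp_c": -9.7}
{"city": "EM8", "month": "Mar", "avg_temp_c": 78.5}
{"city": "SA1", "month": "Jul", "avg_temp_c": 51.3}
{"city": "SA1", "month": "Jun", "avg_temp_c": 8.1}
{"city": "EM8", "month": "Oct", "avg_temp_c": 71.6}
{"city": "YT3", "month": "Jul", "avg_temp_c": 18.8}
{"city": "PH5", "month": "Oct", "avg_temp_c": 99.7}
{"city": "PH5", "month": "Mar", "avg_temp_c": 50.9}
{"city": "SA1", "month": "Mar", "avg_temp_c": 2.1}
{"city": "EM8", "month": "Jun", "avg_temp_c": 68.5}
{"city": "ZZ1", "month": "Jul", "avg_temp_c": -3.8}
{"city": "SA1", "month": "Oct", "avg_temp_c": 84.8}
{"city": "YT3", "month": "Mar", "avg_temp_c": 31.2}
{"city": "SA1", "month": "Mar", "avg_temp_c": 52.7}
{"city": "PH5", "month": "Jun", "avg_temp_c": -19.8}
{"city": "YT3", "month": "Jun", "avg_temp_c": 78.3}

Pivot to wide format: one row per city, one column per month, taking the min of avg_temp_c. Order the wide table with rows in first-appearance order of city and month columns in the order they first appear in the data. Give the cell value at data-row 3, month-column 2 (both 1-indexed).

48.1

With rows in first-appearance order of city, row 3 is city=PH5. month columns in first-appearance order: Jul, Mar, Jun, Oct; column 2 is Mar.
Long rows with city=PH5, month=Mar: min(48.1, 50.9) = 48.1.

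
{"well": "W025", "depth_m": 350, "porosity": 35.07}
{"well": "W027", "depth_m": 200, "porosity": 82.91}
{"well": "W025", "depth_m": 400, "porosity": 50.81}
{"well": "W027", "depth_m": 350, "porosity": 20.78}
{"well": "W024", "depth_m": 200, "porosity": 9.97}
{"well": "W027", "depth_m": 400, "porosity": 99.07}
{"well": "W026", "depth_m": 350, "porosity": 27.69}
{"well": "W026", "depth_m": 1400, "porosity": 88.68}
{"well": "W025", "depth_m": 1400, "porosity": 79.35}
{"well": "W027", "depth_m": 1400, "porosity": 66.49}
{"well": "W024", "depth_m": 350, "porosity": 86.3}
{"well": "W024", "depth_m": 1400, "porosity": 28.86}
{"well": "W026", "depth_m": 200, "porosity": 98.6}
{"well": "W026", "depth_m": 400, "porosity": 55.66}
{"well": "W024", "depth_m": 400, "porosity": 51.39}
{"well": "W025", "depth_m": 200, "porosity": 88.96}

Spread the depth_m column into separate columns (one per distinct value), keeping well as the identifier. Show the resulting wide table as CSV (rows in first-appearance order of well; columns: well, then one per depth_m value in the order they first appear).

Columns: well plus the 4 distinct depth_m values (350, 200, 400, 1400).
For example, row W025 column 350 takes porosity=35.07 from the long row (W025, 350).

well,350,200,400,1400
W025,35.07,88.96,50.81,79.35
W027,20.78,82.91,99.07,66.49
W024,86.3,9.97,51.39,28.86
W026,27.69,98.6,55.66,88.68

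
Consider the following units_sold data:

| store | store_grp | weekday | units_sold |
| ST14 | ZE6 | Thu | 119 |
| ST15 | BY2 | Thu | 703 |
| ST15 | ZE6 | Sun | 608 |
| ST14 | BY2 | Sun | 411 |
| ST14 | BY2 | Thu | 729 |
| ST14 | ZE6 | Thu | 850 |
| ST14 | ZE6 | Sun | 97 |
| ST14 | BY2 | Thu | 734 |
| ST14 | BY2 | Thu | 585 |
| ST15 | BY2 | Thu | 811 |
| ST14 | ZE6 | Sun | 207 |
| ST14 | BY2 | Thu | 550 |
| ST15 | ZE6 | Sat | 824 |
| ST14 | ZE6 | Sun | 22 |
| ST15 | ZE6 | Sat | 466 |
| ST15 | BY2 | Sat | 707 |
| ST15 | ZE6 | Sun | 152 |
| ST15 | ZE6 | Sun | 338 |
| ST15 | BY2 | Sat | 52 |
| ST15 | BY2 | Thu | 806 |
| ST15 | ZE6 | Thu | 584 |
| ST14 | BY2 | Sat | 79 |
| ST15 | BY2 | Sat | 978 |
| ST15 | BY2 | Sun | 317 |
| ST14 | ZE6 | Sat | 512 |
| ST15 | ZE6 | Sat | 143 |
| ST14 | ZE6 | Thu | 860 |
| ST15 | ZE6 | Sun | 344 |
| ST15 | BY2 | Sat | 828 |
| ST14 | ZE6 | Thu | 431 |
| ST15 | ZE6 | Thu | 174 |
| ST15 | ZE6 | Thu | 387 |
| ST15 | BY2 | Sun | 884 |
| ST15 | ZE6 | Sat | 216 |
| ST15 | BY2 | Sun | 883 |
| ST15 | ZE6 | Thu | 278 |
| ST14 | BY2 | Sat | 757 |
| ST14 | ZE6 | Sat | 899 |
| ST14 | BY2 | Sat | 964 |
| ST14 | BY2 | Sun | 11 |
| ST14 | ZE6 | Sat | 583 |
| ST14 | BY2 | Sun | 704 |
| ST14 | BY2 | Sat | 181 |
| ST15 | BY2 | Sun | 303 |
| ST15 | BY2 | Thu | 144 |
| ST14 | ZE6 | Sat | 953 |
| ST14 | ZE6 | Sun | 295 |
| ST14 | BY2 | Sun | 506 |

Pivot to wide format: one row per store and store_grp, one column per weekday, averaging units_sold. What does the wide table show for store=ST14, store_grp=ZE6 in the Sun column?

Rows with store=ST14, store_grp=ZE6 and weekday=Sun: units_sold values are 97, 207, 22, 295.
(97 + 207 + 22 + 295) / 4 = 155.25.

155.25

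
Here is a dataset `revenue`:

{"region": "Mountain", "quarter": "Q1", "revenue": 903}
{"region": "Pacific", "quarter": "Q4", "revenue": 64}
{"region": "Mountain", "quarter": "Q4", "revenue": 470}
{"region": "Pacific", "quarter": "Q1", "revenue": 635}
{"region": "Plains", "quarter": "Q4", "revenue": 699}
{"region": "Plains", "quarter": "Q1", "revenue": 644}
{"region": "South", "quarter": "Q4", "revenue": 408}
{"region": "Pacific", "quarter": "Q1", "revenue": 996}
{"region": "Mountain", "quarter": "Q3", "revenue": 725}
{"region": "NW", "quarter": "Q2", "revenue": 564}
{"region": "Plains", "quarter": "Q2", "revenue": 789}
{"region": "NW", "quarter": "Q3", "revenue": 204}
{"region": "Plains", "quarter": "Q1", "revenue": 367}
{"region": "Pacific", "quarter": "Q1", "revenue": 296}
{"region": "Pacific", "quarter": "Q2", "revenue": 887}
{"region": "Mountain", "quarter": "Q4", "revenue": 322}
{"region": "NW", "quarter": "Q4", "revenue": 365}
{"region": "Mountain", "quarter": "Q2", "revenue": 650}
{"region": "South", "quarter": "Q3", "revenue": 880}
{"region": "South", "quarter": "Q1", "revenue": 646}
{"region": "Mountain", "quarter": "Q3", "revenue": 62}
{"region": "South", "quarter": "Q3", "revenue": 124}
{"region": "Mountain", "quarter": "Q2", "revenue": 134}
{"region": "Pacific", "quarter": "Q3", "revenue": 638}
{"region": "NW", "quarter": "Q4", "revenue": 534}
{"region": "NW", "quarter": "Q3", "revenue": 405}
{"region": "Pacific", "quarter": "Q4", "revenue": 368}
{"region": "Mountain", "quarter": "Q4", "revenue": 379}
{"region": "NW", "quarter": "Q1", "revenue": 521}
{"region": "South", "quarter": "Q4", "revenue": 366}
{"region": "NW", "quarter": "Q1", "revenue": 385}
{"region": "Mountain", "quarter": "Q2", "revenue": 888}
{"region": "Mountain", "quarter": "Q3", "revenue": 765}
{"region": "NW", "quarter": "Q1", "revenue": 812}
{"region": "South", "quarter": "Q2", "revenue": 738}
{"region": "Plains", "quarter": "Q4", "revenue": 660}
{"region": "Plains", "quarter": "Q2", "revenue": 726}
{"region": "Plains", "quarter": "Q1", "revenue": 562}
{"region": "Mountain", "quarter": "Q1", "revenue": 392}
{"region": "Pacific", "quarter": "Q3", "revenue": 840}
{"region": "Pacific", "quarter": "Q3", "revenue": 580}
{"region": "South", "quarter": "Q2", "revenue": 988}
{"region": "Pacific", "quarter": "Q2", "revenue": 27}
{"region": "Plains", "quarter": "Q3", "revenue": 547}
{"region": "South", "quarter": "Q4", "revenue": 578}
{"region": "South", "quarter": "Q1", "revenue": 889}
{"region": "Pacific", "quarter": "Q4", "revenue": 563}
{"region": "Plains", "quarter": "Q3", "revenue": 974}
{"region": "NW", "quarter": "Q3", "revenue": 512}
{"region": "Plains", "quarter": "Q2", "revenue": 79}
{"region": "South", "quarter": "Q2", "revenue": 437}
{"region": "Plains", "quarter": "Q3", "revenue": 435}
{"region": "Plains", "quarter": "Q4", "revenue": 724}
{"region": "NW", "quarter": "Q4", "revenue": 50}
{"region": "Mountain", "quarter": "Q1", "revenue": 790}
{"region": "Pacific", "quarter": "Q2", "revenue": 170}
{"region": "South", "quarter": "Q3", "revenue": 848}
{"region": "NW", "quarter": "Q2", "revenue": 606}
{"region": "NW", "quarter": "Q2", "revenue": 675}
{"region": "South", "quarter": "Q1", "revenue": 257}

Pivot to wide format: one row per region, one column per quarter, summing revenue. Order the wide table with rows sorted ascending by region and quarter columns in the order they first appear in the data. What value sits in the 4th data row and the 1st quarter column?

With rows sorted ascending by region, row 4 is region=Plains. quarter columns in first-appearance order: Q1, Q4, Q3, Q2; column 1 is Q1.
Long rows with region=Plains, quarter=Q1: 644 + 367 + 562 = 1573.

1573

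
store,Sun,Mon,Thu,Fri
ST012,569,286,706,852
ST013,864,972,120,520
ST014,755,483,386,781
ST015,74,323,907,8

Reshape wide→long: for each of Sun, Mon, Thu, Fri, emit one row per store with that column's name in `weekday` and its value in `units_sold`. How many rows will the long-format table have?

16

4 store values × 4 melted columns = 16 rows.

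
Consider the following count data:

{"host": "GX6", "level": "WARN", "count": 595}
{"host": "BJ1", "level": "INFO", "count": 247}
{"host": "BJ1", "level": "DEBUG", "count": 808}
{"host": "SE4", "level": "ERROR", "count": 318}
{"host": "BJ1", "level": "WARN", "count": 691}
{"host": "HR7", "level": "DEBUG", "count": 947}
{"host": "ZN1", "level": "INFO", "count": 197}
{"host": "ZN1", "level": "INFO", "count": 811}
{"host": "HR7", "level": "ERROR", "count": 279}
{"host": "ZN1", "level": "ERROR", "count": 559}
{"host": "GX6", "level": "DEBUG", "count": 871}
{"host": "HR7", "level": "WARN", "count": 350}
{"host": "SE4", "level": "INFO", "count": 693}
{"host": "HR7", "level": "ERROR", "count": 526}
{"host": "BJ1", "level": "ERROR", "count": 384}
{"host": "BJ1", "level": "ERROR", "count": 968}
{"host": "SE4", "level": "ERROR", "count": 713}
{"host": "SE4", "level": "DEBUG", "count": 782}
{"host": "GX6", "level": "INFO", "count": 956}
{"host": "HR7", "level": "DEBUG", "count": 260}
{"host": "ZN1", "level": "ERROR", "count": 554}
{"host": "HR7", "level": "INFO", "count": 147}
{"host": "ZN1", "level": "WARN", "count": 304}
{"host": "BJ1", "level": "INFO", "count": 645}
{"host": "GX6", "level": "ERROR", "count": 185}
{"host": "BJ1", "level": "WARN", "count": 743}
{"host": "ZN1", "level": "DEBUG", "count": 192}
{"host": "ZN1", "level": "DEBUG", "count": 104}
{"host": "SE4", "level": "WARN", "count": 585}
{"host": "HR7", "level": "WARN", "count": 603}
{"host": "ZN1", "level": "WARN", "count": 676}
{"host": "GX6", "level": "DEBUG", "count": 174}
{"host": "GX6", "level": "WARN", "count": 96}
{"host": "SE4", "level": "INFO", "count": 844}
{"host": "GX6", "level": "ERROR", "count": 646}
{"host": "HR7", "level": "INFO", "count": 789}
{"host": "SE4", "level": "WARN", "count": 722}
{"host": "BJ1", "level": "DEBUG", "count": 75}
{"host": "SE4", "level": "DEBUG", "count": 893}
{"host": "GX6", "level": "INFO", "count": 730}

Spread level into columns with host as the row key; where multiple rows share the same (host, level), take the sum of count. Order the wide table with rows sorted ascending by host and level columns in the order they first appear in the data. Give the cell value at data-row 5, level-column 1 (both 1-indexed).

With rows sorted ascending by host, row 5 is host=ZN1. level columns in first-appearance order: WARN, INFO, DEBUG, ERROR; column 1 is WARN.
Long rows with host=ZN1, level=WARN: 304 + 676 = 980.

980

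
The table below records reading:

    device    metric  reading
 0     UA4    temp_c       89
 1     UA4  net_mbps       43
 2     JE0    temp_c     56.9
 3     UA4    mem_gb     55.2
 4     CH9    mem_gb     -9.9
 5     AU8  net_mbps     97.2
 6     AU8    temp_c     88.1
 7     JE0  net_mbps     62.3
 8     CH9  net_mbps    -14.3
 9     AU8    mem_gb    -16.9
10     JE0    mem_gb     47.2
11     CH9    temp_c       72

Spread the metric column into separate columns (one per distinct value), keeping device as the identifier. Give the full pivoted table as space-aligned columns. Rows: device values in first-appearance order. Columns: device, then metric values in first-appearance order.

device  temp_c  net_mbps  mem_gb
UA4     89      43        55.2  
JE0     56.9    62.3      47.2  
CH9     72      -14.3     -9.9  
AU8     88.1    97.2      -16.9 

Columns: device plus the 3 distinct metric values (temp_c, net_mbps, mem_gb).
For example, row UA4 column temp_c takes reading=89 from the long row (UA4, temp_c).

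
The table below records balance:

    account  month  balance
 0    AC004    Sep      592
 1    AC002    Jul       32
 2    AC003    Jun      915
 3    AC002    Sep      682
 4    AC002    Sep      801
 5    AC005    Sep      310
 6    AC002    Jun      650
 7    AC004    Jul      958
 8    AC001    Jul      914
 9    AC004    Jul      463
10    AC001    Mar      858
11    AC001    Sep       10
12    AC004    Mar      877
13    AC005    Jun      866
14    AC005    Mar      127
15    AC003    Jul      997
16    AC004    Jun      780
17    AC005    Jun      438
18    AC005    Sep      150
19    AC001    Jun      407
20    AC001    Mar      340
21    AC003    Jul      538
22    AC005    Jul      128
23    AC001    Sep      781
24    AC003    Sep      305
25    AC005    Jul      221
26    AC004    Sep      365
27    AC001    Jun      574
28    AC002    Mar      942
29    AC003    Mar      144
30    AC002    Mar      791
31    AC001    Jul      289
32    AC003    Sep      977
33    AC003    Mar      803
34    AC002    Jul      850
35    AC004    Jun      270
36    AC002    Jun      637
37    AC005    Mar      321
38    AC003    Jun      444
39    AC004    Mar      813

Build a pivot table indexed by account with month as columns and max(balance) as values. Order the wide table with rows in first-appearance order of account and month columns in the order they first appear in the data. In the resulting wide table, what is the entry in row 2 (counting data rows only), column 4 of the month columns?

With rows in first-appearance order of account, row 2 is account=AC002. month columns in first-appearance order: Sep, Jul, Jun, Mar; column 4 is Mar.
Long rows with account=AC002, month=Mar: max(942, 791) = 942.

942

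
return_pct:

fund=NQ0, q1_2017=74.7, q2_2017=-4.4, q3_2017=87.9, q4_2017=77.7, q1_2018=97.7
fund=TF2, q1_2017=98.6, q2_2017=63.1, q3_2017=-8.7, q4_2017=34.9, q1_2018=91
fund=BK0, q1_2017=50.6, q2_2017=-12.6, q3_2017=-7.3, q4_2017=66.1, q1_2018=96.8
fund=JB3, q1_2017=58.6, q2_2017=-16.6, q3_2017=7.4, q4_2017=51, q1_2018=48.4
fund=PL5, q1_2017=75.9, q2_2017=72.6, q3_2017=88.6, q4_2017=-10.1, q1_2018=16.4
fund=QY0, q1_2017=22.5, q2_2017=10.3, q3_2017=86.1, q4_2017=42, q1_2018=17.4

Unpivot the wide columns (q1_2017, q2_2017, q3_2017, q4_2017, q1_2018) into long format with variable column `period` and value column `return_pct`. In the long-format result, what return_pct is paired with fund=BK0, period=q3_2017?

-7.3

Unpivoting turns each (fund, wide-column) pair into one long row.
The wide cell at row BK0, column q3_2017 holds -7.3, so the long row (BK0, q3_2017) has return_pct=-7.3.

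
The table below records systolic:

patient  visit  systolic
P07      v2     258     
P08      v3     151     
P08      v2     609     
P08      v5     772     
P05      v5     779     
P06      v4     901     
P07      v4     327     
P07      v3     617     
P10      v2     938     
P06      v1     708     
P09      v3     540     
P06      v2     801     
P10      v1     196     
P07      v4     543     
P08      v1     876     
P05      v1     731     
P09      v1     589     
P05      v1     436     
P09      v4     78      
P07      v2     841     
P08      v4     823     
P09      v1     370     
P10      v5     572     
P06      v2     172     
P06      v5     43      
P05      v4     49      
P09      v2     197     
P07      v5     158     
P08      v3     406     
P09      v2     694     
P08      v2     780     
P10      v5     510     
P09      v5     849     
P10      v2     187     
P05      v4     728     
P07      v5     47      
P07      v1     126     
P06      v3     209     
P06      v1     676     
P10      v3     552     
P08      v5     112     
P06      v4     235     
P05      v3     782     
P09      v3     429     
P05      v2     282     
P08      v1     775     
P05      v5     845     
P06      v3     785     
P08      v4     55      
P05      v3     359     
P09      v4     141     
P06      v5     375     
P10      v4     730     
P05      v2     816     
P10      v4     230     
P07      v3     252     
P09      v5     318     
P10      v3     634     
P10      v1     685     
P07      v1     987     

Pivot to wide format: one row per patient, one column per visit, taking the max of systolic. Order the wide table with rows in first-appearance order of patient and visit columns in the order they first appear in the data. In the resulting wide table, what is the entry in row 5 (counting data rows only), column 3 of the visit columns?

572

With rows in first-appearance order of patient, row 5 is patient=P10. visit columns in first-appearance order: v2, v3, v5, v4, v1; column 3 is v5.
Long rows with patient=P10, visit=v5: max(572, 510) = 572.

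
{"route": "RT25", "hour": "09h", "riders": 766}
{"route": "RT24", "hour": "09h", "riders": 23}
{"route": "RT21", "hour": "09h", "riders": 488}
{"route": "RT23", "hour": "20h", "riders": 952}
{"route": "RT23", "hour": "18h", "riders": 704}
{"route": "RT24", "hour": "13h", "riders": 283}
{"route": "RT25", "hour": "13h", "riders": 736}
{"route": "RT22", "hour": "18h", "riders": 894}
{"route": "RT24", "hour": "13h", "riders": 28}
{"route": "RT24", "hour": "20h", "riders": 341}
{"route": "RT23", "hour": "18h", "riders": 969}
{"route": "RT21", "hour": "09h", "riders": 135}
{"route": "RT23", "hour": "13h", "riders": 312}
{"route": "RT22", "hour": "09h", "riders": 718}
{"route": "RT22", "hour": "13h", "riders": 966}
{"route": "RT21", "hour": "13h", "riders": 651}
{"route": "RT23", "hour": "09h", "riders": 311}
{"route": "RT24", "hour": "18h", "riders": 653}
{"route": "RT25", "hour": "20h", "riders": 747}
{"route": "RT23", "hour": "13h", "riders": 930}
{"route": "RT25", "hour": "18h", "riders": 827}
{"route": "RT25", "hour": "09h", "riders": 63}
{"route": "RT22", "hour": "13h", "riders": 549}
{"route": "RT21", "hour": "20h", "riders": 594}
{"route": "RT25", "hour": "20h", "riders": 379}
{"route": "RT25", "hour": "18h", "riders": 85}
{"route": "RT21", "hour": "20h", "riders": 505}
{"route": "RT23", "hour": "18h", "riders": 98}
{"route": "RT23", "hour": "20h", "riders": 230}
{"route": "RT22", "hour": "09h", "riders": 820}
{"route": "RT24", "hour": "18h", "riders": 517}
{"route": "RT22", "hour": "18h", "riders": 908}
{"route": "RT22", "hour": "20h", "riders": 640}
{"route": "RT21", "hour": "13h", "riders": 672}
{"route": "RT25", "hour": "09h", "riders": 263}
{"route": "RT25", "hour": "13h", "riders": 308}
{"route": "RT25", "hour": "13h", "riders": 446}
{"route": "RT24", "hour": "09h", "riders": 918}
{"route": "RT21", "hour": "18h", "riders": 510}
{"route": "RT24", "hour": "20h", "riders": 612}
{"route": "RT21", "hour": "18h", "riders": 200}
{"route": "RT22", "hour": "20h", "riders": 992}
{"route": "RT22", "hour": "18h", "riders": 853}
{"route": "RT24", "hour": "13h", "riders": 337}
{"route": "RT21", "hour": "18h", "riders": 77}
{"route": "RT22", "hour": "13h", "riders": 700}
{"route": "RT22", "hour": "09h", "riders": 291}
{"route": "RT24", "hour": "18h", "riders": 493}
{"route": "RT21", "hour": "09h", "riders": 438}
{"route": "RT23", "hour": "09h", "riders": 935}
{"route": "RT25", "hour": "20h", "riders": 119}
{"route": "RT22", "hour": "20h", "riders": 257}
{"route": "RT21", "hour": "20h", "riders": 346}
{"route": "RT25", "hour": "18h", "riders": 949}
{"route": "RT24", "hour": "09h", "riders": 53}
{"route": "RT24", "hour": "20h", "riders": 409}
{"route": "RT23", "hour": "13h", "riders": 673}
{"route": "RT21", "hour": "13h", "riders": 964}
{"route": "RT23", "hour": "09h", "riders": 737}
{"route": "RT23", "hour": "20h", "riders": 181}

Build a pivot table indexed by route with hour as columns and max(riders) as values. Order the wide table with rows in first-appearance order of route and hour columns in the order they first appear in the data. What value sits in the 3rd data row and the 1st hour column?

With rows in first-appearance order of route, row 3 is route=RT21. hour columns in first-appearance order: 09h, 20h, 18h, 13h; column 1 is 09h.
Long rows with route=RT21, hour=09h: max(488, 135, 438) = 488.

488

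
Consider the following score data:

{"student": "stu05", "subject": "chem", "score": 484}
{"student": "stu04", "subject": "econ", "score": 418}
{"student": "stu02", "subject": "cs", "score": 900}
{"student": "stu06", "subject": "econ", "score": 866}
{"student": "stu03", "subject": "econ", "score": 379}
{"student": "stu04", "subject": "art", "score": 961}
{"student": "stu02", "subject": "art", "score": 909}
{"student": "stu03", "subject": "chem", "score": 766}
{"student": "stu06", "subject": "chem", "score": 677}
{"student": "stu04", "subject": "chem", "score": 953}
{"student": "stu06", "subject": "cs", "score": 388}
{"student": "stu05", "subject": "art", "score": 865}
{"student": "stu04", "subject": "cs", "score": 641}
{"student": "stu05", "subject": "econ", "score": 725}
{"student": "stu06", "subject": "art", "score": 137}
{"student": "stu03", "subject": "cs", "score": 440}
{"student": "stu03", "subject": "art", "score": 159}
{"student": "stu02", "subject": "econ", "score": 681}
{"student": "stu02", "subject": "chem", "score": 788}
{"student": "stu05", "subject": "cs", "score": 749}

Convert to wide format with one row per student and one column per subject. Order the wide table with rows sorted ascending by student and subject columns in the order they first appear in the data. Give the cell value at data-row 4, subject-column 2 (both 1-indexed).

725

With rows sorted ascending by student, row 4 is student=stu05. subject columns in first-appearance order: chem, econ, cs, art; column 2 is econ.
Long rows with student=stu05, subject=econ: score = 725.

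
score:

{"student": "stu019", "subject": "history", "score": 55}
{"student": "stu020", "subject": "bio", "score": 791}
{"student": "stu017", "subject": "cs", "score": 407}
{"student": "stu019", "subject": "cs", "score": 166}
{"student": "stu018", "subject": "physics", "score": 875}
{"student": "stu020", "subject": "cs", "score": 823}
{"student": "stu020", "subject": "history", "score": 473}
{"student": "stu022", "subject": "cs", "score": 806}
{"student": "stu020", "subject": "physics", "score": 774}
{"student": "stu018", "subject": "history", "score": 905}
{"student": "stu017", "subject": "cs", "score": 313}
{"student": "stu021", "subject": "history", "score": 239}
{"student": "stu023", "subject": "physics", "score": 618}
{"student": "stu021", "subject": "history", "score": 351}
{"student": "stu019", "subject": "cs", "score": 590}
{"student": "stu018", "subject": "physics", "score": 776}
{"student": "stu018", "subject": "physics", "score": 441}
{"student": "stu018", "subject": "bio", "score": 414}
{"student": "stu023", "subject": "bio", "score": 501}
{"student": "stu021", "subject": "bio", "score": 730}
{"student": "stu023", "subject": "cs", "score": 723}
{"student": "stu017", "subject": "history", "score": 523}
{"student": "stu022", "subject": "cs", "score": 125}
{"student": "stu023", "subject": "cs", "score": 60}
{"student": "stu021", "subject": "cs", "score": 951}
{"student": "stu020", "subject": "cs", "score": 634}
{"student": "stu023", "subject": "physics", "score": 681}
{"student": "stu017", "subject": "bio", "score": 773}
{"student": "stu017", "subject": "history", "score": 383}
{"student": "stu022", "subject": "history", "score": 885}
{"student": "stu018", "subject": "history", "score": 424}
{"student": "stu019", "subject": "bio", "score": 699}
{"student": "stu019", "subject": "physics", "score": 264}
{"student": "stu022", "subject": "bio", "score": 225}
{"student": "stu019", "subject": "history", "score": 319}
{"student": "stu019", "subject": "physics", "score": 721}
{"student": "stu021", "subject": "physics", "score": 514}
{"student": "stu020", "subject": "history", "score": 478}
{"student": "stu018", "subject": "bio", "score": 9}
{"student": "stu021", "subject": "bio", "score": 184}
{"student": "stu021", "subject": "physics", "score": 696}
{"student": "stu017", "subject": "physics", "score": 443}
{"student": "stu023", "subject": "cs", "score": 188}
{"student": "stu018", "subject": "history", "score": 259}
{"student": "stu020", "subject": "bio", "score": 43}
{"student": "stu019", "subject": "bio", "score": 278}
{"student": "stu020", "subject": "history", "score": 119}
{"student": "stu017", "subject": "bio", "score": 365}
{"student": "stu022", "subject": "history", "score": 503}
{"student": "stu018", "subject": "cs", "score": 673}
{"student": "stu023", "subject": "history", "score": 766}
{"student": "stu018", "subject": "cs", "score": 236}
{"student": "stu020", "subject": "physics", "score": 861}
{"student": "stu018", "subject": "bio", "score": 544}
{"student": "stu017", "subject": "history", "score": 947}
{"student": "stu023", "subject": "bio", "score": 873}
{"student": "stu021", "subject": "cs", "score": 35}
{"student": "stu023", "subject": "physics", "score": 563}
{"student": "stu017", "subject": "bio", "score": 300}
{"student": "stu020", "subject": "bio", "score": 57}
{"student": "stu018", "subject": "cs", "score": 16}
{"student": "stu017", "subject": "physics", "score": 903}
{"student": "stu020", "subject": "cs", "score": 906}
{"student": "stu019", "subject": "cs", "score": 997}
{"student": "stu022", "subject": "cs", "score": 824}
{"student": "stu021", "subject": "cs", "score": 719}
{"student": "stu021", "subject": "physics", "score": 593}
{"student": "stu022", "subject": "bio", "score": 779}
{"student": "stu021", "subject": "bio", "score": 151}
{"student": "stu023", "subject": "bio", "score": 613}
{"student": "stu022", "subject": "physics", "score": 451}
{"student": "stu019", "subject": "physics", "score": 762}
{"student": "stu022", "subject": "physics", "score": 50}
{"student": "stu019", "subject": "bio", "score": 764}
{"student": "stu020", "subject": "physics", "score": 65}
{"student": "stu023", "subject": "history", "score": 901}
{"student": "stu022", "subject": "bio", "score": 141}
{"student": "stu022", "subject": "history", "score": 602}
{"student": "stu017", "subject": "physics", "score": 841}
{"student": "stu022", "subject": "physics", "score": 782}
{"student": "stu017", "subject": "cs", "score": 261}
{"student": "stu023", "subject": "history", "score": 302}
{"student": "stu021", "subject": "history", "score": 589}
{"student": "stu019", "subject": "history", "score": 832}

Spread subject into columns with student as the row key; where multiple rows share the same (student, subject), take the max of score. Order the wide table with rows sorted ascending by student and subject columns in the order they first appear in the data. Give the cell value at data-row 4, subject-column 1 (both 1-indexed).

With rows sorted ascending by student, row 4 is student=stu020. subject columns in first-appearance order: history, bio, cs, physics; column 1 is history.
Long rows with student=stu020, subject=history: max(473, 478, 119) = 478.

478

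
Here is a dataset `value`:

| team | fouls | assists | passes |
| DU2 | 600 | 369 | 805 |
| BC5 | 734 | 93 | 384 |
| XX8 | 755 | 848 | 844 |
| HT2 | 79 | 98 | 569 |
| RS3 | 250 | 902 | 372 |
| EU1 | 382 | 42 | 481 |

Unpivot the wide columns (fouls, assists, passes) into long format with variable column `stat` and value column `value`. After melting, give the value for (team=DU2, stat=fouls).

600

Unpivoting turns each (team, wide-column) pair into one long row.
The wide cell at row DU2, column fouls holds 600, so the long row (DU2, fouls) has value=600.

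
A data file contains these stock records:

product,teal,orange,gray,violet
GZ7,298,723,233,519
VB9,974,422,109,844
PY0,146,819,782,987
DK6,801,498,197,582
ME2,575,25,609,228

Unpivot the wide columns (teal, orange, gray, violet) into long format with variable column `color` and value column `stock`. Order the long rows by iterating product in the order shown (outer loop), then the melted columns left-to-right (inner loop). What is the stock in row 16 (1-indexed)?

582

20 rows total (5 × 4). Row 16: index ⌊(16-1)/4⌋ = 3 into product → DK6; (16-1) mod 4 = 3 into the melted columns → violet.
So row 16 is (DK6, violet, 582); stock = 582.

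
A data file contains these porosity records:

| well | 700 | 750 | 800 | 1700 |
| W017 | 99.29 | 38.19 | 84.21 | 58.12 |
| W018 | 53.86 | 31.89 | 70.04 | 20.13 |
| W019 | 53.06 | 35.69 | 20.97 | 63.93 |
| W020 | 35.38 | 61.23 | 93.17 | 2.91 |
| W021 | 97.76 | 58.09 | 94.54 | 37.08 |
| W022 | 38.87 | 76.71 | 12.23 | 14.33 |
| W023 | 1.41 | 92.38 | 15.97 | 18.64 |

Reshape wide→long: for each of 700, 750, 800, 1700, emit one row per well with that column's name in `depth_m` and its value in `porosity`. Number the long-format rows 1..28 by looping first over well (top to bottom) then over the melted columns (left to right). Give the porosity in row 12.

63.93

28 rows total (7 × 4). Row 12: index ⌊(12-1)/4⌋ = 2 into well → W019; (12-1) mod 4 = 3 into the melted columns → 1700.
So row 12 is (W019, 1700, 63.93); porosity = 63.93.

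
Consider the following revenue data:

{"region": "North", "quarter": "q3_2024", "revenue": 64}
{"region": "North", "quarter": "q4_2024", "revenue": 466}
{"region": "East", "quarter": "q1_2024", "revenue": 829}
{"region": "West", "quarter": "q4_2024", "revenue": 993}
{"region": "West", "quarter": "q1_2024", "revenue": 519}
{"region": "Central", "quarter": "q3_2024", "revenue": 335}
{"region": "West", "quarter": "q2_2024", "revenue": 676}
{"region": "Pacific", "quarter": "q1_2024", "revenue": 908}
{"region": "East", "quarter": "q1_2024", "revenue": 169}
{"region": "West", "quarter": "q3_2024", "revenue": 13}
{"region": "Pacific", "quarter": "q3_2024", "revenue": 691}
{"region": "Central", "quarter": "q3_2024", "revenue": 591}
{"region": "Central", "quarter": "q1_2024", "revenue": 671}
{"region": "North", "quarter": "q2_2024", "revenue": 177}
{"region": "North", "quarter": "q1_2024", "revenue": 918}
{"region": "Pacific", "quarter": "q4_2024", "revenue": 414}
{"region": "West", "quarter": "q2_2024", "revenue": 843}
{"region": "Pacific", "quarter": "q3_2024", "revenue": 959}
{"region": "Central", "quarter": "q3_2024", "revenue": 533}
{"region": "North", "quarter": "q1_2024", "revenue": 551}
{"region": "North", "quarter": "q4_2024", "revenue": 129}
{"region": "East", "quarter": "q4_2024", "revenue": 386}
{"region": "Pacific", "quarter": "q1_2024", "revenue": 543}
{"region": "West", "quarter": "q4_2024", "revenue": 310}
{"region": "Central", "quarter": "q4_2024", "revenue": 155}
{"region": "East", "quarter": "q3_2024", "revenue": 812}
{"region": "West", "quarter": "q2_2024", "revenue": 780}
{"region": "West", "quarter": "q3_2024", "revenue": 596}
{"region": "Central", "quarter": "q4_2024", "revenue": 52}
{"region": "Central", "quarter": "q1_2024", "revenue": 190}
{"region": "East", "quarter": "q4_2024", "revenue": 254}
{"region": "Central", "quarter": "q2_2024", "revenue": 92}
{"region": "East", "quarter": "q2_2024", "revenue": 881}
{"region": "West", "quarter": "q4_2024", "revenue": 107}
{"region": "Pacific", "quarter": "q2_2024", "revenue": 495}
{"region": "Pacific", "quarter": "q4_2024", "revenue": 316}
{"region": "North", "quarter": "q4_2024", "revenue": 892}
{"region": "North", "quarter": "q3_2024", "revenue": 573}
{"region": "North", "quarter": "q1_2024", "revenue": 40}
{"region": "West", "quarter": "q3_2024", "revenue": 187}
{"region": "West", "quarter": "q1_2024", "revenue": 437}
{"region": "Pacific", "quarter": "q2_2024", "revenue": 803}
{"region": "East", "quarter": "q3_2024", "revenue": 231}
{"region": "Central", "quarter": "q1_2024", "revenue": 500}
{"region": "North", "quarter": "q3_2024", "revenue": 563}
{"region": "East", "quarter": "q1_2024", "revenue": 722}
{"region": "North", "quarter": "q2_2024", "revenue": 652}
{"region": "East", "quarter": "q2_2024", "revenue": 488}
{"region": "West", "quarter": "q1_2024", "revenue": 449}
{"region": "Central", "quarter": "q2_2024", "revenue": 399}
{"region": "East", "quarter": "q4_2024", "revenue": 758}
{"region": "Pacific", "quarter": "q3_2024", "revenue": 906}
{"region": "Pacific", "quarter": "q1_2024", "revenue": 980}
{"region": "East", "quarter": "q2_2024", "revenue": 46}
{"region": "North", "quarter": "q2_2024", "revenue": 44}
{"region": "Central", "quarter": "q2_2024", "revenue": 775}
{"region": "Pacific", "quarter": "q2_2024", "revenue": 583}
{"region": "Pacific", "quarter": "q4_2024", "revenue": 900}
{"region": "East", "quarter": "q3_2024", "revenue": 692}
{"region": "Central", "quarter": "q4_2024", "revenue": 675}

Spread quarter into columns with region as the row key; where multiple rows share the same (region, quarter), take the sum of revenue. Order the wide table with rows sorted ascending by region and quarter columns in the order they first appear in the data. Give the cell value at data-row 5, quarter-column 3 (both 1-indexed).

1405

With rows sorted ascending by region, row 5 is region=West. quarter columns in first-appearance order: q3_2024, q4_2024, q1_2024, q2_2024; column 3 is q1_2024.
Long rows with region=West, quarter=q1_2024: 519 + 437 + 449 = 1405.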